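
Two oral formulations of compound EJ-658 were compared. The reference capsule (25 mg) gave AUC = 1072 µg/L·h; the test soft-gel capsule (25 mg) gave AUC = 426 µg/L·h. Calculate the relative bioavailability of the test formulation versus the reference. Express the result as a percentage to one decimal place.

F_rel = 39.7%

F_rel = (AUC_test/D_test) / (AUC_ref/D_ref)
      = (426/25) / (1072/25)
      = 17.04 / 42.88 = 0.3974 = 39.74%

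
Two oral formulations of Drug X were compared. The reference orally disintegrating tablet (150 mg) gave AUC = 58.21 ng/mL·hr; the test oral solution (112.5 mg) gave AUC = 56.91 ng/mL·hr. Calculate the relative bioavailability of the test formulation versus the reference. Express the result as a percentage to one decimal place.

F_rel = (AUC_test/D_test) / (AUC_ref/D_ref)
      = (56.91/112.5) / (58.21/150)
      = 0.505867 / 0.388067 = 1.3036 = 130.36%

F_rel = 130.4%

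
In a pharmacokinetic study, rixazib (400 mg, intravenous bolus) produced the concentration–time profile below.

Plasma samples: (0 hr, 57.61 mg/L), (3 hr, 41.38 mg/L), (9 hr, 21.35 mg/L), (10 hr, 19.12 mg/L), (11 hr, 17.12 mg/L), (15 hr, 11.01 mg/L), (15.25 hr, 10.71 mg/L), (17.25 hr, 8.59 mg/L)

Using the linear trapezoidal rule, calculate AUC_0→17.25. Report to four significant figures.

Trapezoidal AUC_0→17.25:
  [0→3]: (57.61+41.38)/2 × 3 = 148.485
  [3→9]: (41.38+21.35)/2 × 6 = 188.19
  [9→10]: (21.35+19.12)/2 × 1 = 20.235
  [10→11]: (19.12+17.12)/2 × 1 = 18.12
  [11→15]: (17.12+11.01)/2 × 4 = 56.26
  [15→15.25]: (11.01+10.71)/2 × 0.25 = 2.715
  [15.25→17.25]: (10.71+8.59)/2 × 2 = 19.3
  Sum = 453.305 mg/L·hr

AUC = 453.3 mg/L·hr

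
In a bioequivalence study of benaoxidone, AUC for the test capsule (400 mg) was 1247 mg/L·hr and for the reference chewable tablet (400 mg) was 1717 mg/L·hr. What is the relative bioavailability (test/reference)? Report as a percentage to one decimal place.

F_rel = (AUC_test/D_test) / (AUC_ref/D_ref)
      = (1247/400) / (1717/400)
      = 3.1175 / 4.2925 = 0.7263 = 72.63%

F_rel = 72.6%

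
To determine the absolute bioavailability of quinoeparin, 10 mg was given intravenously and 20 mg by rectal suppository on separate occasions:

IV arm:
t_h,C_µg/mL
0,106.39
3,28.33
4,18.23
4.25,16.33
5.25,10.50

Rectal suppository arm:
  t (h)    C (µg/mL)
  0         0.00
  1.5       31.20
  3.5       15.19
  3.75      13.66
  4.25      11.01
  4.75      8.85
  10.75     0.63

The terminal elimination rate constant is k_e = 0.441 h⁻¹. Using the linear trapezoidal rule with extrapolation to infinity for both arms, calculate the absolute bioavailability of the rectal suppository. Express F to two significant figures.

Trapezoidal AUC_0→5.25 (IV):
  [0→3]: (106.39+28.33)/2 × 3 = 202.08
  [3→4]: (28.33+18.23)/2 × 1 = 23.28
  [4→4.25]: (18.23+16.33)/2 × 0.25 = 4.32
  [4.25→5.25]: (16.33+10.50)/2 × 1 = 13.415
  Sum = 243.095 µg/mL·h
IV tail: 10.50/0.441 = 23.810; AUC_iv,0→∞ = 243.095 + 23.810 = 266.905 µg/mL·h
Trapezoidal AUC_0→10.75 (rectal suppository):
  [0→1.5]: (0.00+31.20)/2 × 1.5 = 23.4
  [1.5→3.5]: (31.20+15.19)/2 × 2 = 46.39
  [3.5→3.75]: (15.19+13.66)/2 × 0.25 = 3.60625
  [3.75→4.25]: (13.66+11.01)/2 × 0.5 = 6.1675
  [4.25→4.75]: (11.01+8.85)/2 × 0.5 = 4.965
  [4.75→10.75]: (8.85+0.63)/2 × 6 = 28.44
  Sum = 112.96875 µg/mL·h
rectal suppository tail: 0.63/0.441 = 1.429; AUC_ev,0→∞ = 112.96875 + 1.429 = 114.39775 µg/mL·h
F = (AUC_ev/D_ev)/(AUC_iv/D_iv) = (114.39775/20)/(266.905/10) = 5.7198875/26.6905 = 0.2143

F = 0.21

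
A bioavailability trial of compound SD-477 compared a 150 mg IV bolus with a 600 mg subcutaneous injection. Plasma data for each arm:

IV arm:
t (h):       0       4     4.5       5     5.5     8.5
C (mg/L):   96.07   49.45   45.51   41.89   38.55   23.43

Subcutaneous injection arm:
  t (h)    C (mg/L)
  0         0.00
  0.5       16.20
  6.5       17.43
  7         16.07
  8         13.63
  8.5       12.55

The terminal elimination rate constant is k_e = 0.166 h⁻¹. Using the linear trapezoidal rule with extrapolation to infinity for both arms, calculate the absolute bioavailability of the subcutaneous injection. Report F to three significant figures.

F = 0.0890

Trapezoidal AUC_0→8.5 (IV):
  [0→4]: (96.07+49.45)/2 × 4 = 291.04
  [4→4.5]: (49.45+45.51)/2 × 0.5 = 23.74
  [4.5→5]: (45.51+41.89)/2 × 0.5 = 21.85
  [5→5.5]: (41.89+38.55)/2 × 0.5 = 20.11
  [5.5→8.5]: (38.55+23.43)/2 × 3 = 92.97
  Sum = 449.71 mg/L·h
IV tail: 23.43/0.166 = 141.145; AUC_iv,0→∞ = 449.71 + 141.145 = 590.855 mg/L·h
Trapezoidal AUC_0→8.5 (subcutaneous injection):
  [0→0.5]: (0.00+16.20)/2 × 0.5 = 4.05
  [0.5→6.5]: (16.20+17.43)/2 × 6 = 100.89
  [6.5→7]: (17.43+16.07)/2 × 0.5 = 8.375
  [7→8]: (16.07+13.63)/2 × 1 = 14.85
  [8→8.5]: (13.63+12.55)/2 × 0.5 = 6.545
  Sum = 134.71 mg/L·h
subcutaneous injection tail: 12.55/0.166 = 75.602; AUC_ev,0→∞ = 134.71 + 75.602 = 210.312 mg/L·h
F = (AUC_ev/D_ev)/(AUC_iv/D_iv) = (210.312/600)/(590.855/150) = 0.35052/3.93903 = 0.0890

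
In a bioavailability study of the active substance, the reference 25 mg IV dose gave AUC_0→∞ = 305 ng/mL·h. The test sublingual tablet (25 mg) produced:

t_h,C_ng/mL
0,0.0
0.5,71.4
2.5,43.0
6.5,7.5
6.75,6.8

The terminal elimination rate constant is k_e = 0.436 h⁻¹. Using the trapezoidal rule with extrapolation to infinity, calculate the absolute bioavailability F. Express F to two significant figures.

F = 0.82

Trapezoidal AUC_0→6.75 (sublingual tablet):
  [0→0.5]: (0.0+71.4)/2 × 0.5 = 17.85
  [0.5→2.5]: (71.4+43.0)/2 × 2 = 114.4
  [2.5→6.5]: (43.0+7.5)/2 × 4 = 101.0
  [6.5→6.75]: (7.5+6.8)/2 × 0.25 = 1.7875
  Sum = 235.0375 ng/mL·h
Tail: C_last/k_e = 6.8/0.436 = 15.596
AUC_0→∞ (sublingual tablet) = 235.0375 + 15.596 = 250.6335 ng/mL·h
F = (AUC_ev/D_ev)/(AUC_iv/D_iv) = (250.6335/25)/(305/25) = 10.02534/12.2 = 0.8217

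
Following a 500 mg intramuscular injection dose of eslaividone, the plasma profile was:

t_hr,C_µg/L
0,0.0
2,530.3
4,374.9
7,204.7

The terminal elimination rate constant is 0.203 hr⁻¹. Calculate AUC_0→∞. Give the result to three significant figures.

Trapezoidal AUC_0→7:
  [0→2]: (0.0+530.3)/2 × 2 = 530.3
  [2→4]: (530.3+374.9)/2 × 2 = 905.2
  [4→7]: (374.9+204.7)/2 × 3 = 869.4
  Sum = 2304.9 µg/L·hr
Extrapolated tail: C_last / k_e = 204.7 / 0.203 = 1008.374
AUC_0→∞ = 2304.9 + 1008.374 = 3313.274 µg/L·hr

AUC = 3310 µg/L·hr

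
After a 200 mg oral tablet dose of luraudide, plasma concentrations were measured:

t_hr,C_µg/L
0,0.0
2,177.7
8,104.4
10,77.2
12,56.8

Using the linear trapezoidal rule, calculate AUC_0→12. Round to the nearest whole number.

AUC = 1340 µg/L·hr

Trapezoidal AUC_0→12:
  [0→2]: (0.0+177.7)/2 × 2 = 177.7
  [2→8]: (177.7+104.4)/2 × 6 = 846.3
  [8→10]: (104.4+77.2)/2 × 2 = 181.6
  [10→12]: (77.2+56.8)/2 × 2 = 134.0
  Sum = 1339.6 µg/L·hr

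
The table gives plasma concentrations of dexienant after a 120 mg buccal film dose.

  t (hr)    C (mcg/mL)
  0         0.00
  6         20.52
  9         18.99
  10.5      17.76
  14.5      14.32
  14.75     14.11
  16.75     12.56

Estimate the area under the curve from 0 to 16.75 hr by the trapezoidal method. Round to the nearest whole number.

Trapezoidal AUC_0→16.75:
  [0→6]: (0.00+20.52)/2 × 6 = 61.56
  [6→9]: (20.52+18.99)/2 × 3 = 59.265
  [9→10.5]: (18.99+17.76)/2 × 1.5 = 27.5625
  [10.5→14.5]: (17.76+14.32)/2 × 4 = 64.16
  [14.5→14.75]: (14.32+14.11)/2 × 0.25 = 3.55375
  [14.75→16.75]: (14.11+12.56)/2 × 2 = 26.67
  Sum = 242.77125 mcg/mL·hr

AUC = 243 mcg/mL·hr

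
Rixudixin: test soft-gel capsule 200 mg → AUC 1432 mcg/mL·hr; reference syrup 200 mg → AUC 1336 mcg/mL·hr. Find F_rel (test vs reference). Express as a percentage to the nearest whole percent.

F_rel = 107%

F_rel = (AUC_test/D_test) / (AUC_ref/D_ref)
      = (1432/200) / (1336/200)
      = 7.16 / 6.68 = 1.0719 = 107.19%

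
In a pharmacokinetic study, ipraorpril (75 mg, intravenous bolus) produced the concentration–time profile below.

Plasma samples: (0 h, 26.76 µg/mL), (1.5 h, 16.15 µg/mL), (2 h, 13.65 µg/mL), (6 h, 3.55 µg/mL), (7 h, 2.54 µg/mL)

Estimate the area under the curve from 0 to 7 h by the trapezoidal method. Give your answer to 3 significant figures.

Trapezoidal AUC_0→7:
  [0→1.5]: (26.76+16.15)/2 × 1.5 = 32.1825
  [1.5→2]: (16.15+13.65)/2 × 0.5 = 7.45
  [2→6]: (13.65+3.55)/2 × 4 = 34.4
  [6→7]: (3.55+2.54)/2 × 1 = 3.045
  Sum = 77.0775 µg/mL·h

AUC = 77.1 µg/mL·h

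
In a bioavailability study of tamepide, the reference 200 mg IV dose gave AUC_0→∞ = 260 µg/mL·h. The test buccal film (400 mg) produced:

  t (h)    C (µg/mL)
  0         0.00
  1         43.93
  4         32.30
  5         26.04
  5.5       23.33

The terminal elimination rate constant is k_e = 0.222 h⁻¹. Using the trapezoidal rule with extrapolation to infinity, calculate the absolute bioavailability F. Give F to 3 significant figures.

F = 0.544

Trapezoidal AUC_0→5.5 (buccal film):
  [0→1]: (0.00+43.93)/2 × 1 = 21.965
  [1→4]: (43.93+32.30)/2 × 3 = 114.345
  [4→5]: (32.30+26.04)/2 × 1 = 29.17
  [5→5.5]: (26.04+23.33)/2 × 0.5 = 12.3425
  Sum = 177.8225 µg/mL·h
Tail: C_last/k_e = 23.33/0.222 = 105.090
AUC_0→∞ (buccal film) = 177.8225 + 105.090 = 282.9125 µg/mL·h
F = (AUC_ev/D_ev)/(AUC_iv/D_iv) = (282.9125/400)/(260/200) = 0.70728125/1.3 = 0.5441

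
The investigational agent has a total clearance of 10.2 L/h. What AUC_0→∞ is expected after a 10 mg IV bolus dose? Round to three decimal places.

AUC = 0.980 mg/L·h

AUC_0→∞ = Dose_iv / CL
        = 10 / 10.2 = 0.980392 mg/L·h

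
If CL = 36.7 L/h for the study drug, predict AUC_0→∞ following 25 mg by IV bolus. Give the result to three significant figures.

AUC_0→∞ = Dose_iv / CL
        = 25 / 36.7 = 0.681199 mg/L·h

AUC = 0.681 mg/L·h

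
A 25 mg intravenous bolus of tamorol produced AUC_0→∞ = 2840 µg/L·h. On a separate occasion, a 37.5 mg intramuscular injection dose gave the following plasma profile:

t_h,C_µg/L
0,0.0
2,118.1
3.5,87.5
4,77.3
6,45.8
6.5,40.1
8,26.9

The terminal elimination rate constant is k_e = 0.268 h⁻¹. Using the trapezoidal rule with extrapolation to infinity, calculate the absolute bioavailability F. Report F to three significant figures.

F = 0.143

Trapezoidal AUC_0→8 (intramuscular injection):
  [0→2]: (0.0+118.1)/2 × 2 = 118.1
  [2→3.5]: (118.1+87.5)/2 × 1.5 = 154.2
  [3.5→4]: (87.5+77.3)/2 × 0.5 = 41.2
  [4→6]: (77.3+45.8)/2 × 2 = 123.1
  [6→6.5]: (45.8+40.1)/2 × 0.5 = 21.475
  [6.5→8]: (40.1+26.9)/2 × 1.5 = 50.25
  Sum = 508.325 µg/L·h
Tail: C_last/k_e = 26.9/0.268 = 100.373
AUC_0→∞ (intramuscular injection) = 508.325 + 100.373 = 608.698 µg/L·h
F = (AUC_ev/D_ev)/(AUC_iv/D_iv) = (608.698/37.5)/(2840/25) = 16.2319/113.6 = 0.1429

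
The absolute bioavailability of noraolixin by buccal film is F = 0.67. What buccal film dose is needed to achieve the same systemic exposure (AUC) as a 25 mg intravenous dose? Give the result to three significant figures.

D_buccal = 37.3 mg

For equal systemic exposure: F × D_ev = D_iv
D_ev = D_iv / F = 25 / 0.67 = 37.3134 mg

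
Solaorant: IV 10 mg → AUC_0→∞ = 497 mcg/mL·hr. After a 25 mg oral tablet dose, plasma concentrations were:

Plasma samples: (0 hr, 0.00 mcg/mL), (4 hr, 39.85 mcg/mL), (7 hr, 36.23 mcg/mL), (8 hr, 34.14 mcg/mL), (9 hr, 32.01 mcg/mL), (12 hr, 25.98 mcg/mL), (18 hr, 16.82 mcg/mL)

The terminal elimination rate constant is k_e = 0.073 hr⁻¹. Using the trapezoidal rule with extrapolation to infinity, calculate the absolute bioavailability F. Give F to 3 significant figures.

Trapezoidal AUC_0→18 (oral tablet):
  [0→4]: (0.00+39.85)/2 × 4 = 79.7
  [4→7]: (39.85+36.23)/2 × 3 = 114.12
  [7→8]: (36.23+34.14)/2 × 1 = 35.185
  [8→9]: (34.14+32.01)/2 × 1 = 33.075
  [9→12]: (32.01+25.98)/2 × 3 = 86.985
  [12→18]: (25.98+16.82)/2 × 6 = 128.4
  Sum = 477.465 mcg/mL·hr
Tail: C_last/k_e = 16.82/0.073 = 230.411
AUC_0→∞ (oral tablet) = 477.465 + 230.411 = 707.876 mcg/mL·hr
F = (AUC_ev/D_ev)/(AUC_iv/D_iv) = (707.876/25)/(497/10) = 28.31504/49.7 = 0.5697

F = 0.570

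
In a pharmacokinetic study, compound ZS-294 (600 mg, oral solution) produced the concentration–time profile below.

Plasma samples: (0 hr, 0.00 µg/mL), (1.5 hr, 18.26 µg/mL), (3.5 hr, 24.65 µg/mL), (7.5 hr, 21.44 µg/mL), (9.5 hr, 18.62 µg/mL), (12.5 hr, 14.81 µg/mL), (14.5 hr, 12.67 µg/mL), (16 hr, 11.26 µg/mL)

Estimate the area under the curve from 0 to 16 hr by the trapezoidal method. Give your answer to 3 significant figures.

Trapezoidal AUC_0→16:
  [0→1.5]: (0.00+18.26)/2 × 1.5 = 13.695
  [1.5→3.5]: (18.26+24.65)/2 × 2 = 42.91
  [3.5→7.5]: (24.65+21.44)/2 × 4 = 92.18
  [7.5→9.5]: (21.44+18.62)/2 × 2 = 40.06
  [9.5→12.5]: (18.62+14.81)/2 × 3 = 50.145
  [12.5→14.5]: (14.81+12.67)/2 × 2 = 27.48
  [14.5→16]: (12.67+11.26)/2 × 1.5 = 17.9475
  Sum = 284.4175 µg/mL·hr

AUC = 284 µg/mL·hr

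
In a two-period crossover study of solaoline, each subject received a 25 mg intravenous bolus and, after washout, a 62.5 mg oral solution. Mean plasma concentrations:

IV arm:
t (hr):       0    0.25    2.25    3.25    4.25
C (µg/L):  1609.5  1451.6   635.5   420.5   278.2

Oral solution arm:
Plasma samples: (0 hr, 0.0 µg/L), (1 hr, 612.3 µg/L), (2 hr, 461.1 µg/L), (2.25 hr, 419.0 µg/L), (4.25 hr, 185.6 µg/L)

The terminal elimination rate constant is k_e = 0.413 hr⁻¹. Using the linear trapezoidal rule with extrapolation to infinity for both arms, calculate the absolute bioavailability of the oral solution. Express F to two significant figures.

F = 0.20

Trapezoidal AUC_0→4.25 (IV):
  [0→0.25]: (1609.5+1451.6)/2 × 0.25 = 382.6375
  [0.25→2.25]: (1451.6+635.5)/2 × 2 = 2087.1
  [2.25→3.25]: (635.5+420.5)/2 × 1 = 528.0
  [3.25→4.25]: (420.5+278.2)/2 × 1 = 349.35
  Sum = 3347.0875 µg/L·hr
IV tail: 278.2/0.413 = 673.608; AUC_iv,0→∞ = 3347.0875 + 673.608 = 4020.6955 µg/L·hr
Trapezoidal AUC_0→4.25 (oral solution):
  [0→1]: (0.0+612.3)/2 × 1 = 306.15
  [1→2]: (612.3+461.1)/2 × 1 = 536.7
  [2→2.25]: (461.1+419.0)/2 × 0.25 = 110.0125
  [2.25→4.25]: (419.0+185.6)/2 × 2 = 604.6
  Sum = 1557.4625 µg/L·hr
oral solution tail: 185.6/0.413 = 449.395; AUC_ev,0→∞ = 1557.4625 + 449.395 = 2006.8575 µg/L·hr
F = (AUC_ev/D_ev)/(AUC_iv/D_iv) = (2006.8575/62.5)/(4020.6955/25) = 32.10972/160.82782 = 0.1997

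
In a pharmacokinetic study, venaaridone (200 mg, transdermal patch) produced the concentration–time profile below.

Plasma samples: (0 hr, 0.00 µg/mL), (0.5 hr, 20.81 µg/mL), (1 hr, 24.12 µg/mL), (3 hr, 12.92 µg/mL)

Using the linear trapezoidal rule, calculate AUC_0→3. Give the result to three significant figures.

AUC = 53.5 µg/mL·hr

Trapezoidal AUC_0→3:
  [0→0.5]: (0.00+20.81)/2 × 0.5 = 5.2025
  [0.5→1]: (20.81+24.12)/2 × 0.5 = 11.2325
  [1→3]: (24.12+12.92)/2 × 2 = 37.04
  Sum = 53.475 µg/mL·hr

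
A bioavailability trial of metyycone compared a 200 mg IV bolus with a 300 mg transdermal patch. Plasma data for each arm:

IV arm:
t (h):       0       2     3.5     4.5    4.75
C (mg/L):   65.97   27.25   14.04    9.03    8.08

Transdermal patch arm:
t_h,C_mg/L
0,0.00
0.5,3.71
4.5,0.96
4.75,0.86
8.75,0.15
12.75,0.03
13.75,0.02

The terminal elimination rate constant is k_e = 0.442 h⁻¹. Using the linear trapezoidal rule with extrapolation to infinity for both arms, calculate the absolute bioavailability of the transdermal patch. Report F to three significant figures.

Trapezoidal AUC_0→4.75 (IV):
  [0→2]: (65.97+27.25)/2 × 2 = 93.22
  [2→3.5]: (27.25+14.04)/2 × 1.5 = 30.9675
  [3.5→4.5]: (14.04+9.03)/2 × 1 = 11.535
  [4.5→4.75]: (9.03+8.08)/2 × 0.25 = 2.13875
  Sum = 137.86125 mg/L·h
IV tail: 8.08/0.442 = 18.281; AUC_iv,0→∞ = 137.86125 + 18.281 = 156.14225 mg/L·h
Trapezoidal AUC_0→13.75 (transdermal patch):
  [0→0.5]: (0.00+3.71)/2 × 0.5 = 0.9275
  [0.5→4.5]: (3.71+0.96)/2 × 4 = 9.34
  [4.5→4.75]: (0.96+0.86)/2 × 0.25 = 0.2275
  [4.75→8.75]: (0.86+0.15)/2 × 4 = 2.02
  [8.75→12.75]: (0.15+0.03)/2 × 4 = 0.36
  [12.75→13.75]: (0.03+0.02)/2 × 1 = 0.025
  Sum = 12.9 mg/L·h
transdermal patch tail: 0.02/0.442 = 0.045; AUC_ev,0→∞ = 12.9 + 0.045 = 12.945 mg/L·h
F = (AUC_ev/D_ev)/(AUC_iv/D_iv) = (12.945/300)/(156.14225/200) = 0.04315/0.78071125 = 0.0553

F = 0.0553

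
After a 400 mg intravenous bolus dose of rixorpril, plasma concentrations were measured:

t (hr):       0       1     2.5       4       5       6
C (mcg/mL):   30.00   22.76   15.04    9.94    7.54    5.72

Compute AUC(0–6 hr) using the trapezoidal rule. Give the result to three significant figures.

Trapezoidal AUC_0→6:
  [0→1]: (30.00+22.76)/2 × 1 = 26.38
  [1→2.5]: (22.76+15.04)/2 × 1.5 = 28.35
  [2.5→4]: (15.04+9.94)/2 × 1.5 = 18.735
  [4→5]: (9.94+7.54)/2 × 1 = 8.74
  [5→6]: (7.54+5.72)/2 × 1 = 6.63
  Sum = 88.835 mcg/mL·hr

AUC = 88.8 mcg/mL·hr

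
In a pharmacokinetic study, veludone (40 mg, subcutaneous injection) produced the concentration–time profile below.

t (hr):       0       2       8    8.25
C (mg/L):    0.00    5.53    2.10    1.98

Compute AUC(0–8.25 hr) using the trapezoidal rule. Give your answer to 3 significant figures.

Trapezoidal AUC_0→8.25:
  [0→2]: (0.00+5.53)/2 × 2 = 5.53
  [2→8]: (5.53+2.10)/2 × 6 = 22.89
  [8→8.25]: (2.10+1.98)/2 × 0.25 = 0.51
  Sum = 28.93 mg/L·hr

AUC = 28.9 mg/L·hr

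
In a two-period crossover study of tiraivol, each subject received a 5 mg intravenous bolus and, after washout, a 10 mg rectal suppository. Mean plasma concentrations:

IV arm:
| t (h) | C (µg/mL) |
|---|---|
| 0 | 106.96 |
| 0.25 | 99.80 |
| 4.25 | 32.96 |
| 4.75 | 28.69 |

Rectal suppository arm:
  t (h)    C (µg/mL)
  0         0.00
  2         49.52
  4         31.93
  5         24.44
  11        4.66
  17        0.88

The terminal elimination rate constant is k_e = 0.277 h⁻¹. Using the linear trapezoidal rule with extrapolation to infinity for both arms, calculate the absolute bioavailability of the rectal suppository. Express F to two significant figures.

Trapezoidal AUC_0→4.75 (IV):
  [0→0.25]: (106.96+99.80)/2 × 0.25 = 25.845
  [0.25→4.25]: (99.80+32.96)/2 × 4 = 265.52
  [4.25→4.75]: (32.96+28.69)/2 × 0.5 = 15.4125
  Sum = 306.7775 µg/mL·h
IV tail: 28.69/0.277 = 103.574; AUC_iv,0→∞ = 306.7775 + 103.574 = 410.3515 µg/mL·h
Trapezoidal AUC_0→17 (rectal suppository):
  [0→2]: (0.00+49.52)/2 × 2 = 49.52
  [2→4]: (49.52+31.93)/2 × 2 = 81.45
  [4→5]: (31.93+24.44)/2 × 1 = 28.185
  [5→11]: (24.44+4.66)/2 × 6 = 87.3
  [11→17]: (4.66+0.88)/2 × 6 = 16.62
  Sum = 263.075 µg/mL·h
rectal suppository tail: 0.88/0.277 = 3.177; AUC_ev,0→∞ = 263.075 + 3.177 = 266.252 µg/mL·h
F = (AUC_ev/D_ev)/(AUC_iv/D_iv) = (266.252/10)/(410.3515/5) = 26.6252/82.0703 = 0.3244

F = 0.32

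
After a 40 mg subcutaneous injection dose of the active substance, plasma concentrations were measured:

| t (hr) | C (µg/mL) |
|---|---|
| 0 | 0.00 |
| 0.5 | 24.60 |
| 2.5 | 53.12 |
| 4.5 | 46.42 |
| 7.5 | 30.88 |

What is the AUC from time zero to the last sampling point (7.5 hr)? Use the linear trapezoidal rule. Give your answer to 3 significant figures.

Trapezoidal AUC_0→7.5:
  [0→0.5]: (0.00+24.60)/2 × 0.5 = 6.15
  [0.5→2.5]: (24.60+53.12)/2 × 2 = 77.72
  [2.5→4.5]: (53.12+46.42)/2 × 2 = 99.54
  [4.5→7.5]: (46.42+30.88)/2 × 3 = 115.95
  Sum = 299.36 µg/mL·hr

AUC = 299 µg/mL·hr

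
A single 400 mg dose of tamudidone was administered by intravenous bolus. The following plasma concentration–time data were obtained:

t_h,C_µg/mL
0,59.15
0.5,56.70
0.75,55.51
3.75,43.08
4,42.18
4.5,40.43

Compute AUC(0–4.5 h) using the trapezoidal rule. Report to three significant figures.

AUC = 222 µg/mL·h

Trapezoidal AUC_0→4.5:
  [0→0.5]: (59.15+56.70)/2 × 0.5 = 28.9625
  [0.5→0.75]: (56.70+55.51)/2 × 0.25 = 14.02625
  [0.75→3.75]: (55.51+43.08)/2 × 3 = 147.885
  [3.75→4]: (43.08+42.18)/2 × 0.25 = 10.6575
  [4→4.5]: (42.18+40.43)/2 × 0.5 = 20.6525
  Sum = 222.18375 µg/mL·h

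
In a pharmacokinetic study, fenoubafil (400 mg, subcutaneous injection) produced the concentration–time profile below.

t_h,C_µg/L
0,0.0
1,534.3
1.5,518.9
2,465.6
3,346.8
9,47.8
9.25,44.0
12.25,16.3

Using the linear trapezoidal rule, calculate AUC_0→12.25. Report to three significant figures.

AUC = 2470 µg/L·h

Trapezoidal AUC_0→12.25:
  [0→1]: (0.0+534.3)/2 × 1 = 267.15
  [1→1.5]: (534.3+518.9)/2 × 0.5 = 263.3
  [1.5→2]: (518.9+465.6)/2 × 0.5 = 246.125
  [2→3]: (465.6+346.8)/2 × 1 = 406.2
  [3→9]: (346.8+47.8)/2 × 6 = 1183.8
  [9→9.25]: (47.8+44.0)/2 × 0.25 = 11.475
  [9.25→12.25]: (44.0+16.3)/2 × 3 = 90.45
  Sum = 2468.5 µg/L·h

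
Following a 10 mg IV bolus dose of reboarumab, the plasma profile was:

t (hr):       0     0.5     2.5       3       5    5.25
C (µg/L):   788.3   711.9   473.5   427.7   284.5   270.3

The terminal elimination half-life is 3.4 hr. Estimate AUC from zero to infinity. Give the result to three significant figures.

Trapezoidal AUC_0→5.25:
  [0→0.5]: (788.3+711.9)/2 × 0.5 = 375.05
  [0.5→2.5]: (711.9+473.5)/2 × 2 = 1185.4
  [2.5→3]: (473.5+427.7)/2 × 0.5 = 225.3
  [3→5]: (427.7+284.5)/2 × 2 = 712.2
  [5→5.25]: (284.5+270.3)/2 × 0.25 = 69.35
  Sum = 2567.3 µg/L·hr
k_e = ln2 / t½ = 0.693147 / 3.4 = 0.2039 hr^-1
Extrapolated tail: C_last / k_e = 270.3 / 0.2039 = 1325.650
AUC_0→∞ = 2567.3 + 1325.650 = 3892.95 µg/L·hr

AUC = 3890 µg/L·hr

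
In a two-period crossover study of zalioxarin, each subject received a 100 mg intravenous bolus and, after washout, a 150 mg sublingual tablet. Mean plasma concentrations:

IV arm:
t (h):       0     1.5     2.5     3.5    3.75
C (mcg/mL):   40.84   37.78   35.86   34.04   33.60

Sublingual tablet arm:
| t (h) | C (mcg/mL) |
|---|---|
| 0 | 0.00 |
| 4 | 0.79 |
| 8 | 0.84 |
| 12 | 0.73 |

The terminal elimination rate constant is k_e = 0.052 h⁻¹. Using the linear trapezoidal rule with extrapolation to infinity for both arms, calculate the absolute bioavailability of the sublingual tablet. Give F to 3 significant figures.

Trapezoidal AUC_0→3.75 (IV):
  [0→1.5]: (40.84+37.78)/2 × 1.5 = 58.965
  [1.5→2.5]: (37.78+35.86)/2 × 1 = 36.82
  [2.5→3.5]: (35.86+34.04)/2 × 1 = 34.95
  [3.5→3.75]: (34.04+33.60)/2 × 0.25 = 8.455
  Sum = 139.19 mcg/mL·h
IV tail: 33.60/0.052 = 646.154; AUC_iv,0→∞ = 139.19 + 646.154 = 785.344 mcg/mL·h
Trapezoidal AUC_0→12 (sublingual tablet):
  [0→4]: (0.00+0.79)/2 × 4 = 1.58
  [4→8]: (0.79+0.84)/2 × 4 = 3.26
  [8→12]: (0.84+0.73)/2 × 4 = 3.14
  Sum = 7.98 mcg/mL·h
sublingual tablet tail: 0.73/0.052 = 14.038; AUC_ev,0→∞ = 7.98 + 14.038 = 22.018 mcg/mL·h
F = (AUC_ev/D_ev)/(AUC_iv/D_iv) = (22.018/150)/(785.344/100) = 0.146787/7.85344 = 0.0187

F = 0.0187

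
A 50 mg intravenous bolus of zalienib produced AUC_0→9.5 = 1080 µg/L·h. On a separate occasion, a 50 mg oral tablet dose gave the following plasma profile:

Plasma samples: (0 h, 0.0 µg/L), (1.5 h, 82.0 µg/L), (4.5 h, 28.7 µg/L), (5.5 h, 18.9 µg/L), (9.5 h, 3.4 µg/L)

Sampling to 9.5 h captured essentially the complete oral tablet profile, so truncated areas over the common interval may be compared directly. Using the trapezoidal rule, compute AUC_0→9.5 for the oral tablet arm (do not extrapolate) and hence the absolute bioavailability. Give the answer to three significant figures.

F = 0.274

Trapezoidal AUC_0→9.5 (oral tablet):
  [0→1.5]: (0.0+82.0)/2 × 1.5 = 61.5
  [1.5→4.5]: (82.0+28.7)/2 × 3 = 166.05
  [4.5→5.5]: (28.7+18.9)/2 × 1 = 23.8
  [5.5→9.5]: (18.9+3.4)/2 × 4 = 44.6
  Sum = 295.95 µg/L·h
F = (AUC_ev/D_ev)/(AUC_iv/D_iv) = (295.95/50)/(1080/50) = 5.919/21.6 = 0.2740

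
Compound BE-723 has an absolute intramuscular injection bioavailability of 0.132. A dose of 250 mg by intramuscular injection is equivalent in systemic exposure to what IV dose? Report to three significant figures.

Systemic exposure from an extravascular dose = F × D_ev, so the equivalent IV dose is F × D_ev.
D_iv = F × D_ev = 0.132 × 250 = 33 mg

D_iv = 33.0 mg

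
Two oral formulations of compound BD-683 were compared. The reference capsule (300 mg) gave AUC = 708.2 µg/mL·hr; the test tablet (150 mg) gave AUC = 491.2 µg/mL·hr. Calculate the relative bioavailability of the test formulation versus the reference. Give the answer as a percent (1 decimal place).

F_rel = 138.7%

F_rel = (AUC_test/D_test) / (AUC_ref/D_ref)
      = (491.2/150) / (708.2/300)
      = 3.27467 / 2.36067 = 1.3872 = 138.72%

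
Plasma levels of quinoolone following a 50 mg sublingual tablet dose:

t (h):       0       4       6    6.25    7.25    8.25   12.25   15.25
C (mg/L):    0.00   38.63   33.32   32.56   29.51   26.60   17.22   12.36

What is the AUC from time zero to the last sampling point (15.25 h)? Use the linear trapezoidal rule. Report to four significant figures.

Trapezoidal AUC_0→15.25:
  [0→4]: (0.00+38.63)/2 × 4 = 77.26
  [4→6]: (38.63+33.32)/2 × 2 = 71.95
  [6→6.25]: (33.32+32.56)/2 × 0.25 = 8.235
  [6.25→7.25]: (32.56+29.51)/2 × 1 = 31.035
  [7.25→8.25]: (29.51+26.60)/2 × 1 = 28.055
  [8.25→12.25]: (26.60+17.22)/2 × 4 = 87.64
  [12.25→15.25]: (17.22+12.36)/2 × 3 = 44.37
  Sum = 348.545 mg/L·h

AUC = 348.5 mg/L·h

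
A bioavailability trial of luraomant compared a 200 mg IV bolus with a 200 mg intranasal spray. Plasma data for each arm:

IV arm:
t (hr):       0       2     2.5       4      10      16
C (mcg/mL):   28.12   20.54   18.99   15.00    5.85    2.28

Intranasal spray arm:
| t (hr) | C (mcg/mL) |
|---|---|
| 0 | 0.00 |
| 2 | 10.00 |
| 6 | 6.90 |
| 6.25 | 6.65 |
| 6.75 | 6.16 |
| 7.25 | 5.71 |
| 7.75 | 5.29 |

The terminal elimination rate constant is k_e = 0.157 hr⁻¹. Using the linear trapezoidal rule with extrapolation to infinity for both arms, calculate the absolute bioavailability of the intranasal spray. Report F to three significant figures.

F = 0.475

Trapezoidal AUC_0→16 (IV):
  [0→2]: (28.12+20.54)/2 × 2 = 48.66
  [2→2.5]: (20.54+18.99)/2 × 0.5 = 9.8825
  [2.5→4]: (18.99+15.00)/2 × 1.5 = 25.4925
  [4→10]: (15.00+5.85)/2 × 6 = 62.55
  [10→16]: (5.85+2.28)/2 × 6 = 24.39
  Sum = 170.975 mcg/mL·hr
IV tail: 2.28/0.157 = 14.522; AUC_iv,0→∞ = 170.975 + 14.522 = 185.497 mcg/mL·hr
Trapezoidal AUC_0→7.75 (intranasal spray):
  [0→2]: (0.00+10.00)/2 × 2 = 10.0
  [2→6]: (10.00+6.90)/2 × 4 = 33.8
  [6→6.25]: (6.90+6.65)/2 × 0.25 = 1.69375
  [6.25→6.75]: (6.65+6.16)/2 × 0.5 = 3.2025
  [6.75→7.25]: (6.16+5.71)/2 × 0.5 = 2.9675
  [7.25→7.75]: (5.71+5.29)/2 × 0.5 = 2.75
  Sum = 54.41375 mcg/mL·hr
intranasal spray tail: 5.29/0.157 = 33.694; AUC_ev,0→∞ = 54.41375 + 33.694 = 88.10775 mcg/mL·hr
F = (AUC_ev/D_ev)/(AUC_iv/D_iv) = (88.10775/200)/(185.497/200) = 0.44053875/0.927485 = 0.4750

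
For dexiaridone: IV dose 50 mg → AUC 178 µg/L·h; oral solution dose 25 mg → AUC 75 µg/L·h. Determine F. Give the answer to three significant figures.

F = 0.843

F = (AUC_ev / D_ev) / (AUC_iv / D_iv)
  = (75/25) / (178/50)
  = 3 / 3.56 = 0.8427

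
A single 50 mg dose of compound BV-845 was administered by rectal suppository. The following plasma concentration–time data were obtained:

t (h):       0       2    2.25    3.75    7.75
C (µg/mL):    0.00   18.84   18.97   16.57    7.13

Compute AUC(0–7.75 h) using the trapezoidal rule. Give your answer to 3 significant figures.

Trapezoidal AUC_0→7.75:
  [0→2]: (0.00+18.84)/2 × 2 = 18.84
  [2→2.25]: (18.84+18.97)/2 × 0.25 = 4.72625
  [2.25→3.75]: (18.97+16.57)/2 × 1.5 = 26.655
  [3.75→7.75]: (16.57+7.13)/2 × 4 = 47.4
  Sum = 97.62125 µg/mL·h

AUC = 97.6 µg/mL·h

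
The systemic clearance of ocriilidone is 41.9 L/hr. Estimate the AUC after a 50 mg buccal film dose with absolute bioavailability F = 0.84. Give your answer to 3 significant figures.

AUC = 1.00 mg/L·hr

AUC_0→∞ = F × Dose / CL
        = 0.84 × 50 / 41.9 = 1.00239 mg/L·hr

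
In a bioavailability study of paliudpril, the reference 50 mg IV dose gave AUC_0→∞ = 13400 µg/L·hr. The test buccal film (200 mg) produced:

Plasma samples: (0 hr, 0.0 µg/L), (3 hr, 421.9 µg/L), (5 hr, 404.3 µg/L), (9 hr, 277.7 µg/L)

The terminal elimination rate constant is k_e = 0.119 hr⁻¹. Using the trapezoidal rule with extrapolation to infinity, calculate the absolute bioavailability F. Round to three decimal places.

F = 0.096

Trapezoidal AUC_0→9 (buccal film):
  [0→3]: (0.0+421.9)/2 × 3 = 632.85
  [3→5]: (421.9+404.3)/2 × 2 = 826.2
  [5→9]: (404.3+277.7)/2 × 4 = 1364.0
  Sum = 2823.05 µg/L·hr
Tail: C_last/k_e = 277.7/0.119 = 2333.613
AUC_0→∞ (buccal film) = 2823.05 + 2333.613 = 5156.663 µg/L·hr
F = (AUC_ev/D_ev)/(AUC_iv/D_iv) = (5156.663/200)/(13400/50) = 25.783315/268 = 0.0962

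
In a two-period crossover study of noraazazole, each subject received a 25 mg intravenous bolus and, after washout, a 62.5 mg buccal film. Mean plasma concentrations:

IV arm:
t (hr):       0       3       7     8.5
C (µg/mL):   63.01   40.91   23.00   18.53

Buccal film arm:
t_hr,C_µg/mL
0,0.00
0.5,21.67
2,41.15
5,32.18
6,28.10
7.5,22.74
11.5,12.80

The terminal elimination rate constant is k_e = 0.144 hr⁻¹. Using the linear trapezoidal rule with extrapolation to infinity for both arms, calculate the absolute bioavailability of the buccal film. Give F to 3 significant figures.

Trapezoidal AUC_0→8.5 (IV):
  [0→3]: (63.01+40.91)/2 × 3 = 155.88
  [3→7]: (40.91+23.00)/2 × 4 = 127.82
  [7→8.5]: (23.00+18.53)/2 × 1.5 = 31.1475
  Sum = 314.8475 µg/mL·hr
IV tail: 18.53/0.144 = 128.681; AUC_iv,0→∞ = 314.8475 + 128.681 = 443.5285 µg/mL·hr
Trapezoidal AUC_0→11.5 (buccal film):
  [0→0.5]: (0.00+21.67)/2 × 0.5 = 5.4175
  [0.5→2]: (21.67+41.15)/2 × 1.5 = 47.115
  [2→5]: (41.15+32.18)/2 × 3 = 109.995
  [5→6]: (32.18+28.10)/2 × 1 = 30.14
  [6→7.5]: (28.10+22.74)/2 × 1.5 = 38.13
  [7.5→11.5]: (22.74+12.80)/2 × 4 = 71.08
  Sum = 301.8775 µg/mL·hr
buccal film tail: 12.80/0.144 = 88.889; AUC_ev,0→∞ = 301.8775 + 88.889 = 390.7665 µg/mL·hr
F = (AUC_ev/D_ev)/(AUC_iv/D_iv) = (390.7665/62.5)/(443.5285/25) = 6.252264/17.74114 = 0.3524

F = 0.352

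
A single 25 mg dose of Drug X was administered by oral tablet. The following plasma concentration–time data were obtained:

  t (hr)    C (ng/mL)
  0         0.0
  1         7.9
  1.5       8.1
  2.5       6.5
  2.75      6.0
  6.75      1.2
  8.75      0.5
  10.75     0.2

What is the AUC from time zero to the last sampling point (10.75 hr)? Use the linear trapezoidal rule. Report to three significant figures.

Trapezoidal AUC_0→10.75:
  [0→1]: (0.0+7.9)/2 × 1 = 3.95
  [1→1.5]: (7.9+8.1)/2 × 0.5 = 4.0
  [1.5→2.5]: (8.1+6.5)/2 × 1 = 7.3
  [2.5→2.75]: (6.5+6.0)/2 × 0.25 = 1.5625
  [2.75→6.75]: (6.0+1.2)/2 × 4 = 14.4
  [6.75→8.75]: (1.2+0.5)/2 × 2 = 1.7
  [8.75→10.75]: (0.5+0.2)/2 × 2 = 0.7
  Sum = 33.6125 ng/mL·hr

AUC = 33.6 ng/mL·hr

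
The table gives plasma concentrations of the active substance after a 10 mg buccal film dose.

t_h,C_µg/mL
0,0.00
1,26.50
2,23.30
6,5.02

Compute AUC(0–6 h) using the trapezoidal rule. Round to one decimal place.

AUC = 94.8 µg/mL·h

Trapezoidal AUC_0→6:
  [0→1]: (0.00+26.50)/2 × 1 = 13.25
  [1→2]: (26.50+23.30)/2 × 1 = 24.9
  [2→6]: (23.30+5.02)/2 × 4 = 56.64
  Sum = 94.79 µg/mL·h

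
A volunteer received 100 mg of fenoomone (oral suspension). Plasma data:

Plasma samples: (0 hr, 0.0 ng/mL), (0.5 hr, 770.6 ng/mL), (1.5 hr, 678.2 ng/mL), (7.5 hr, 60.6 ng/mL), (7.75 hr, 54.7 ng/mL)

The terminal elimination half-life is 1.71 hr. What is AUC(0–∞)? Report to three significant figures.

Trapezoidal AUC_0→7.75:
  [0→0.5]: (0.0+770.6)/2 × 0.5 = 192.65
  [0.5→1.5]: (770.6+678.2)/2 × 1 = 724.4
  [1.5→7.5]: (678.2+60.6)/2 × 6 = 2216.4
  [7.5→7.75]: (60.6+54.7)/2 × 0.25 = 14.4125
  Sum = 3147.8625 ng/mL·hr
k_e = ln2 / t½ = 0.693147 / 1.71 = 0.4053 hr^-1
Extrapolated tail: C_last / k_e = 54.7 / 0.4053 = 134.962
AUC_0→∞ = 3147.8625 + 134.962 = 3282.8245 ng/mL·hr

AUC = 3280 ng/mL·hr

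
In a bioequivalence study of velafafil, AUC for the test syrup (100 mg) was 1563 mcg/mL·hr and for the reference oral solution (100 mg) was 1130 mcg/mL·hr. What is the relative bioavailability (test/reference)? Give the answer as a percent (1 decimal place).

F_rel = (AUC_test/D_test) / (AUC_ref/D_ref)
      = (1563/100) / (1130/100)
      = 15.63 / 11.3 = 1.3832 = 138.32%

F_rel = 138.3%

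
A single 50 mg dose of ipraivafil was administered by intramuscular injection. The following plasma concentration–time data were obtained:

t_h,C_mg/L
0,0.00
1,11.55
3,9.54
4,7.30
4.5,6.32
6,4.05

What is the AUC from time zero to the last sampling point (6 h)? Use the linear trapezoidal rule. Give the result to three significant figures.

AUC = 46.5 mg/L·h

Trapezoidal AUC_0→6:
  [0→1]: (0.00+11.55)/2 × 1 = 5.775
  [1→3]: (11.55+9.54)/2 × 2 = 21.09
  [3→4]: (9.54+7.30)/2 × 1 = 8.42
  [4→4.5]: (7.30+6.32)/2 × 0.5 = 3.405
  [4.5→6]: (6.32+4.05)/2 × 1.5 = 7.7775
  Sum = 46.4675 mg/L·h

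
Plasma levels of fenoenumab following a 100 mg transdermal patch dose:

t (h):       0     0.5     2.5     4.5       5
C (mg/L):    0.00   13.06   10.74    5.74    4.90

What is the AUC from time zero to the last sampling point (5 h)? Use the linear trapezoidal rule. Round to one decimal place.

AUC = 46.2 mg/L·h

Trapezoidal AUC_0→5:
  [0→0.5]: (0.00+13.06)/2 × 0.5 = 3.265
  [0.5→2.5]: (13.06+10.74)/2 × 2 = 23.8
  [2.5→4.5]: (10.74+5.74)/2 × 2 = 16.48
  [4.5→5]: (5.74+4.90)/2 × 0.5 = 2.66
  Sum = 46.205 mg/L·h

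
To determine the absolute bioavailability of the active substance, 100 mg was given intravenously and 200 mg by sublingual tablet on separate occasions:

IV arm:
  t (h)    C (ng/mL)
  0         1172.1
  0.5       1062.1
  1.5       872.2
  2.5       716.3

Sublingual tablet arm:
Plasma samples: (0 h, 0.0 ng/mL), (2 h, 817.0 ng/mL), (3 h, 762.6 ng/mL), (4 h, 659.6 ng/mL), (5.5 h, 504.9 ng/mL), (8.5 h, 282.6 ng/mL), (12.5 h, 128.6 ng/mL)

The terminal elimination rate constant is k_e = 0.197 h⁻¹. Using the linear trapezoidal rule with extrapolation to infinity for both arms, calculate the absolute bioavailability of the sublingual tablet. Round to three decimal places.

Trapezoidal AUC_0→2.5 (IV):
  [0→0.5]: (1172.1+1062.1)/2 × 0.5 = 558.55
  [0.5→1.5]: (1062.1+872.2)/2 × 1 = 967.15
  [1.5→2.5]: (872.2+716.3)/2 × 1 = 794.25
  Sum = 2319.95 ng/mL·h
IV tail: 716.3/0.197 = 3636.041; AUC_iv,0→∞ = 2319.95 + 3636.041 = 5955.991 ng/mL·h
Trapezoidal AUC_0→12.5 (sublingual tablet):
  [0→2]: (0.0+817.0)/2 × 2 = 817.0
  [2→3]: (817.0+762.6)/2 × 1 = 789.8
  [3→4]: (762.6+659.6)/2 × 1 = 711.1
  [4→5.5]: (659.6+504.9)/2 × 1.5 = 873.375
  [5.5→8.5]: (504.9+282.6)/2 × 3 = 1181.25
  [8.5→12.5]: (282.6+128.6)/2 × 4 = 822.4
  Sum = 5194.925 ng/mL·h
sublingual tablet tail: 128.6/0.197 = 652.792; AUC_ev,0→∞ = 5194.925 + 652.792 = 5847.717 ng/mL·h
F = (AUC_ev/D_ev)/(AUC_iv/D_iv) = (5847.717/200)/(5955.991/100) = 29.238585/59.55991 = 0.4909

F = 0.491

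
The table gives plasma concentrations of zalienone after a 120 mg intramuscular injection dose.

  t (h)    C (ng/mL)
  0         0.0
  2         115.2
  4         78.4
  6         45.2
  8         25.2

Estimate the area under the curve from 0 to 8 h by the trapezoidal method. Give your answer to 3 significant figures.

AUC = 503 ng/mL·h

Trapezoidal AUC_0→8:
  [0→2]: (0.0+115.2)/2 × 2 = 115.2
  [2→4]: (115.2+78.4)/2 × 2 = 193.6
  [4→6]: (78.4+45.2)/2 × 2 = 123.6
  [6→8]: (45.2+25.2)/2 × 2 = 70.4
  Sum = 502.8 ng/mL·h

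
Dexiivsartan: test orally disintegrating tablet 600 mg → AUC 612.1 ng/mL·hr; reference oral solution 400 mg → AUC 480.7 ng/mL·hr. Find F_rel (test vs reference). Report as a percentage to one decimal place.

F_rel = 84.9%

F_rel = (AUC_test/D_test) / (AUC_ref/D_ref)
      = (612.1/600) / (480.7/400)
      = 1.02017 / 1.20175 = 0.8489 = 84.89%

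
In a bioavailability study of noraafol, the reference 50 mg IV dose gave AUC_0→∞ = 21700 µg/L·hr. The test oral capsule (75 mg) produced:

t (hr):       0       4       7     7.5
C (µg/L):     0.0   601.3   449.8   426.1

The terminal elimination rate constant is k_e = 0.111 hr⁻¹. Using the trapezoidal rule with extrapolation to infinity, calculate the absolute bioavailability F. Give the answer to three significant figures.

Trapezoidal AUC_0→7.5 (oral capsule):
  [0→4]: (0.0+601.3)/2 × 4 = 1202.6
  [4→7]: (601.3+449.8)/2 × 3 = 1576.65
  [7→7.5]: (449.8+426.1)/2 × 0.5 = 218.975
  Sum = 2998.225 µg/L·hr
Tail: C_last/k_e = 426.1/0.111 = 3838.739
AUC_0→∞ (oral capsule) = 2998.225 + 3838.739 = 6836.964 µg/L·hr
F = (AUC_ev/D_ev)/(AUC_iv/D_iv) = (6836.964/75)/(21700/50) = 91.15952/434 = 0.2100

F = 0.210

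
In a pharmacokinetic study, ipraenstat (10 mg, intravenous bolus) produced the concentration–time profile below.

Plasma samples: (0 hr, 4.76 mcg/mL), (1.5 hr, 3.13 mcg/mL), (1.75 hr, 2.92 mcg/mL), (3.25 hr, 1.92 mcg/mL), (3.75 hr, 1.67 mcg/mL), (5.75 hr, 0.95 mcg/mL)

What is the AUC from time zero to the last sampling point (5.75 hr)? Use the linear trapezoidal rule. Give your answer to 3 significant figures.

AUC = 13.8 mcg/mL·hr

Trapezoidal AUC_0→5.75:
  [0→1.5]: (4.76+3.13)/2 × 1.5 = 5.9175
  [1.5→1.75]: (3.13+2.92)/2 × 0.25 = 0.75625
  [1.75→3.25]: (2.92+1.92)/2 × 1.5 = 3.63
  [3.25→3.75]: (1.92+1.67)/2 × 0.5 = 0.8975
  [3.75→5.75]: (1.67+0.95)/2 × 2 = 2.62
  Sum = 13.82125 mcg/mL·hr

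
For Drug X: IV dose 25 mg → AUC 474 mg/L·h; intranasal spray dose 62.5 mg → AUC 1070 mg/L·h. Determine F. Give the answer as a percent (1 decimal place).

F = (AUC_ev / D_ev) / (AUC_iv / D_iv)
  = (1070/62.5) / (474/25)
  = 17.12 / 18.96 = 0.9030
  = 90.30%

F = 90.3%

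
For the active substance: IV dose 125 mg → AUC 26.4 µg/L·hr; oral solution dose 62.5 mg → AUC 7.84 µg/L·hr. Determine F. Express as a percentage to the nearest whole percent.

F = (AUC_ev / D_ev) / (AUC_iv / D_iv)
  = (7.84/62.5) / (26.4/125)
  = 0.12544 / 0.2112 = 0.5939
  = 59.39%

F = 59%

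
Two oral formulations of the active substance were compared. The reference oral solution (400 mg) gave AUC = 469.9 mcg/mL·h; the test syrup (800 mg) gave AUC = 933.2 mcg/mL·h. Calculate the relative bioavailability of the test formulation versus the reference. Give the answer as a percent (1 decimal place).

F_rel = (AUC_test/D_test) / (AUC_ref/D_ref)
      = (933.2/800) / (469.9/400)
      = 1.1665 / 1.17475 = 0.9930 = 99.30%

F_rel = 99.3%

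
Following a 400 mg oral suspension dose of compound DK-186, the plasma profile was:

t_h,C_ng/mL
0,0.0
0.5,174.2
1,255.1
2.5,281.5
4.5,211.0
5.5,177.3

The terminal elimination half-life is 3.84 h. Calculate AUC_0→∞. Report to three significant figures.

Trapezoidal AUC_0→5.5:
  [0→0.5]: (0.0+174.2)/2 × 0.5 = 43.55
  [0.5→1]: (174.2+255.1)/2 × 0.5 = 107.325
  [1→2.5]: (255.1+281.5)/2 × 1.5 = 402.45
  [2.5→4.5]: (281.5+211.0)/2 × 2 = 492.5
  [4.5→5.5]: (211.0+177.3)/2 × 1 = 194.15
  Sum = 1239.975 ng/mL·h
k_e = ln2 / t½ = 0.693147 / 3.84 = 0.1805 h^-1
Extrapolated tail: C_last / k_e = 177.3 / 0.1805 = 982.271
AUC_0→∞ = 1239.975 + 982.271 = 2222.246 ng/mL·h

AUC = 2220 ng/mL·h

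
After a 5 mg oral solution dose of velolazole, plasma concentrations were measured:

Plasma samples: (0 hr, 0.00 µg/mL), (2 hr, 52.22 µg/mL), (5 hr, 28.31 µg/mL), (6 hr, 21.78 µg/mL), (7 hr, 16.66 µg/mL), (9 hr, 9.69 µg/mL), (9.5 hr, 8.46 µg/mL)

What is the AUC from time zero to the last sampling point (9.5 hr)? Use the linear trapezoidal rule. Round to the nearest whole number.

AUC = 248 µg/mL·hr

Trapezoidal AUC_0→9.5:
  [0→2]: (0.00+52.22)/2 × 2 = 52.22
  [2→5]: (52.22+28.31)/2 × 3 = 120.795
  [5→6]: (28.31+21.78)/2 × 1 = 25.045
  [6→7]: (21.78+16.66)/2 × 1 = 19.22
  [7→9]: (16.66+9.69)/2 × 2 = 26.35
  [9→9.5]: (9.69+8.46)/2 × 0.5 = 4.5375
  Sum = 248.1675 µg/mL·hr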